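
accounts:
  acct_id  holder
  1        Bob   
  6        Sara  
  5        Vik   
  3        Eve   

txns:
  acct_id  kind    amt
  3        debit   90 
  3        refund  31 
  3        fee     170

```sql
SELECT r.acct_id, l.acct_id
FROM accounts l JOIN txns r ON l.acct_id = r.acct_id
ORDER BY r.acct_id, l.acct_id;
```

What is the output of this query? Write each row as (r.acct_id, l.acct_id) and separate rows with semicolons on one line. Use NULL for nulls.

(3, 3); (3, 3); (3, 3)

INNER JOIN keeps only pairs where the ON condition holds.
Matching on l.acct_id = r.acct_id.
- l row (acct_id=1): no match → dropped.
- l row (acct_id=6): no match → dropped.
- l row (acct_id=5): no match → dropped.
- l row (acct_id=3): matches 3 r row(s) → 3 output row(s).
After projecting and ordering:
r.acct_id | l.acct_id
3 | 3
3 | 3
3 | 3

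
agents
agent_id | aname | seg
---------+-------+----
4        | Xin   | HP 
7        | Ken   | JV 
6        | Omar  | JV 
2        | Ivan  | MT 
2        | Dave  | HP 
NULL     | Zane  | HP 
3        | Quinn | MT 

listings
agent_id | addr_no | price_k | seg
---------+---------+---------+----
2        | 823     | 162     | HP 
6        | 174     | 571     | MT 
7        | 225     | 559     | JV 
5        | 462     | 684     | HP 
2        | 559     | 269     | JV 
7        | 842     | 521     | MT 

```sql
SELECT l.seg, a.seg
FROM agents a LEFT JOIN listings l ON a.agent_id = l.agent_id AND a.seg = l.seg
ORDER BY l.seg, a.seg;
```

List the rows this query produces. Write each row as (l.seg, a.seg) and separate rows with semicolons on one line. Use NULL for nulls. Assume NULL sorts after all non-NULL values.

(HP, HP); (JV, JV); (NULL, HP); (NULL, HP); (NULL, JV); (NULL, MT); (NULL, MT)

LEFT JOIN keeps every row from `agents`; unmatched rows get NULL for `listings`'s columns.
Matching on a.agent_id = l.agent_id AND a.seg = l.seg. A NULL in a compared column never satisfies the condition.
- a (agent_id=4, seg=HP) has no partner → padded with NULL.
- a (agent_id=7, seg=JV) pairs with 1 row(s) of l.
- a (agent_id=6, seg=JV) has no partner → padded with NULL.
- a (agent_id=2, seg=MT) has no partner → padded with NULL.
- a (agent_id=2, seg=HP) pairs with 1 row(s) of l.
- a (agent_id=NULL, seg=HP) has no partner → padded with NULL.
- a (agent_id=3, seg=MT) has no partner → padded with NULL.
After projecting and ordering:
l.seg | a.seg
HP | HP
JV | JV
NULL | HP
NULL | HP
NULL | JV
NULL | MT
NULL | MT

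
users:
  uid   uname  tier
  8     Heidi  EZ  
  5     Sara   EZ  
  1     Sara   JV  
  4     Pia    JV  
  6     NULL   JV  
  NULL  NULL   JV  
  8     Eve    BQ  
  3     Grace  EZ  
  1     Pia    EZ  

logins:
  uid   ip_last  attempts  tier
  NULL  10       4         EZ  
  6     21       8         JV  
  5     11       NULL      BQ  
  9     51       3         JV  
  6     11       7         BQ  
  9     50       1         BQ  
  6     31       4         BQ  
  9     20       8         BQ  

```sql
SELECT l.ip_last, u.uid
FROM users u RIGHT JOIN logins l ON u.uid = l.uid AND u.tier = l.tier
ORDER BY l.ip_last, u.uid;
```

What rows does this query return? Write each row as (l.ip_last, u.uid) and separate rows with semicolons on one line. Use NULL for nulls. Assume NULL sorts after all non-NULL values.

RIGHT JOIN keeps every row from `logins`; unmatched rows get NULL for `users`'s columns.
Matching on u.uid = l.uid AND u.tier = l.tier. A NULL in a compared column never satisfies the condition.
- u (uid=8, tier=EZ) has no partner in l.
- u (uid=5, tier=EZ) has no partner in l.
- u (uid=1, tier=JV) has no partner in l.
- u (uid=4, tier=JV) has no partner in l.
- u (uid=6, tier=JV) pairs with 1 row(s) of l.
- u (uid=NULL, tier=JV) has no partner in l.
- u (uid=8, tier=BQ) has no partner in l.
- u (uid=3, tier=EZ) has no partner in l.
- u (uid=1, tier=EZ) has no partner in l.
- 7 l row(s) had no u match → kept, u columns NULL.
After projecting and ordering:
l.ip_last | u.uid
10 | NULL
11 | NULL
11 | NULL
20 | NULL
21 | 6
31 | NULL
50 | NULL
51 | NULL

(10, NULL); (11, NULL); (11, NULL); (20, NULL); (21, 6); (31, NULL); (50, NULL); (51, NULL)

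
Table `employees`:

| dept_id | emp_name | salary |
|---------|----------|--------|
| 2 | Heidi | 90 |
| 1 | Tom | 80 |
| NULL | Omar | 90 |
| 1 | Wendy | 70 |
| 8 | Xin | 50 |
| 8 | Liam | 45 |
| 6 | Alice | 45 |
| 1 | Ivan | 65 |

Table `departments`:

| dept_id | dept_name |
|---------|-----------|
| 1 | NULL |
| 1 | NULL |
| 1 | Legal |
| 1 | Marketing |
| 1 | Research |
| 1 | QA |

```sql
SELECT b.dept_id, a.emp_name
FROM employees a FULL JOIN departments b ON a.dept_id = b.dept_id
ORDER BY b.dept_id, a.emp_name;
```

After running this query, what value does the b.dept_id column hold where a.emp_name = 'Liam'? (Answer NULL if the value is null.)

FULL OUTER JOIN keeps every row from both sides; unmatched rows get NULL for the other side's columns.
Matching on a.dept_id = b.dept_id. A NULL in a compared column never satisfies the condition.
Matched pairs: 18; unmatched a rows kept: 5; unmatched b rows kept: 0.

NULL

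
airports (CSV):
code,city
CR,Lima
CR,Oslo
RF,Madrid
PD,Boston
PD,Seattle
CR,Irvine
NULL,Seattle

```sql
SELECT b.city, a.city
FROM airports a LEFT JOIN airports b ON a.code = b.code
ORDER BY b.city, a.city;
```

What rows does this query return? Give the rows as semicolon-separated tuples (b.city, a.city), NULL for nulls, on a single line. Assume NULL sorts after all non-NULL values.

(Boston, Boston); (Boston, Seattle); (Irvine, Irvine); (Irvine, Lima); (Irvine, Oslo); (Lima, Irvine); (Lima, Lima); (Lima, Oslo); (Madrid, Madrid); (Oslo, Irvine); (Oslo, Lima); (Oslo, Oslo); (Seattle, Boston); (Seattle, Seattle); (NULL, Seattle)

LEFT JOIN keeps every row from `airports a`; unmatched rows get NULL for `airports b`'s columns.
Matching on a.code = b.code. A NULL in a compared column never satisfies the condition.
- a[0] code=CR → 3 match(es) in b → 3 row(s).
- a[1] code=CR → 3 match(es) in b → 3 row(s).
- a[2] code=RF → 1 match(es) in b → 1 row(s).
- a[3] code=PD → 2 match(es) in b → 2 row(s).
- a[4] code=PD → 2 match(es) in b → 2 row(s).
- a[5] code=CR → 3 match(es) in b → 3 row(s).
- a[6] code=NULL → no match; kept with NULLs on the b side.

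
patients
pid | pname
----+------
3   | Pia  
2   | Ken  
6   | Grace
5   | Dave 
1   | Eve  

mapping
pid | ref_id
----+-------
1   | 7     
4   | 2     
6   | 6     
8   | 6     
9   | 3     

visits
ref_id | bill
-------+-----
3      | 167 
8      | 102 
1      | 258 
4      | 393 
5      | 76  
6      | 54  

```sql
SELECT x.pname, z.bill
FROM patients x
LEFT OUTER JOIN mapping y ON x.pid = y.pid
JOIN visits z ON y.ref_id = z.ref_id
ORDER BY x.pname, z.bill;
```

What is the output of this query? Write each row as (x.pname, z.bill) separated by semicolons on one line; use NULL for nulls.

(Grace, 54)

Step 1 — x LEFT JOIN y on pid → 5 row(s).
Then INNER JOIN `visits z` on ref_id: keep only rows whose y.ref_id appears in z.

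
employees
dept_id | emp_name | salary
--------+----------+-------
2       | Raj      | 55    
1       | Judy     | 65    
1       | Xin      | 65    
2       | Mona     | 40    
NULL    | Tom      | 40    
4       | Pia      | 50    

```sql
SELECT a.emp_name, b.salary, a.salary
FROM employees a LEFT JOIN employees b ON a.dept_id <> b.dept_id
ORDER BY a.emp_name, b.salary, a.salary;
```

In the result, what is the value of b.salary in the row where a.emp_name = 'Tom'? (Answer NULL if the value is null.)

LEFT JOIN keeps every row from `employees a`; unmatched rows get NULL for `employees b`'s columns.
Matching on a.dept_id <> b.dept_id. A NULL in a compared column never satisfies the condition.
- a row (dept_id=2): matches 3 b row(s) → 3 output row(s).
- a row (dept_id=1): matches 3 b row(s) → 3 output row(s).
- a row (dept_id=1): matches 3 b row(s) → 3 output row(s).
- a row (dept_id=2): matches 3 b row(s) → 3 output row(s).
- a row (dept_id=NULL): no match → kept, b columns NULL.
- a row (dept_id=4): matches 4 b row(s) → 4 output row(s).

NULL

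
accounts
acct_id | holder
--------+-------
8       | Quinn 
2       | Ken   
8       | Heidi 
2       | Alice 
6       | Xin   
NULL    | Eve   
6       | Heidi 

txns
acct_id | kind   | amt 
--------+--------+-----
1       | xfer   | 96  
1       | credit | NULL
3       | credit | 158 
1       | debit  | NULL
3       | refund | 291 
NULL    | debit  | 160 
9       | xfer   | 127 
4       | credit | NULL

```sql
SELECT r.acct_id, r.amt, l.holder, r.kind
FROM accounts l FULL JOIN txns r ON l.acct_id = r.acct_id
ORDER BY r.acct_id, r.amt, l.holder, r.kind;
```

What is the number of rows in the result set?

15

FULL OUTER JOIN keeps every row from both sides; unmatched rows get NULL for the other side's columns.
Matching on l.acct_id = r.acct_id. A NULL in a compared column never satisfies the condition.
- l[0] acct_id=8 → no match; kept with NULLs on the r side.
- l[1] acct_id=2 → no match; kept with NULLs on the r side.
- l[2] acct_id=8 → no match; kept with NULLs on the r side.
- l[3] acct_id=2 → no match; kept with NULLs on the r side.
- l[4] acct_id=6 → no match; kept with NULLs on the r side.
- l[5] acct_id=NULL → no match; kept with NULLs on the r side.
- l[6] acct_id=6 → no match; kept with NULLs on the r side.
- 8 row(s) from r found no l partner → padded with NULL.
Total: 0 matched + 15 padded = 15 rows.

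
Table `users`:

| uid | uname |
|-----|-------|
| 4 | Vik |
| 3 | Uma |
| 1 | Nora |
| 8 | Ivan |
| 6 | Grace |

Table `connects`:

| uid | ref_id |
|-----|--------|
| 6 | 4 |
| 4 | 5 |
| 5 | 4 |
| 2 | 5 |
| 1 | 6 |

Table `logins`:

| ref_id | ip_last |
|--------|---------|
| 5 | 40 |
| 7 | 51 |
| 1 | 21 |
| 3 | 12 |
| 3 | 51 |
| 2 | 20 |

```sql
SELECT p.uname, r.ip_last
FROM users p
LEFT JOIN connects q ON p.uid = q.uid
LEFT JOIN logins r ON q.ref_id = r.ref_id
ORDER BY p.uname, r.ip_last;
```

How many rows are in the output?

Step 1 — p LEFT JOIN q on uid → 5 row(s).
Then LEFT JOIN `logins r` on ref_id: each of those 5 rows is kept; rows whose q.ref_id has no match in r get NULL for r's columns.
Result: 5 row(s).

5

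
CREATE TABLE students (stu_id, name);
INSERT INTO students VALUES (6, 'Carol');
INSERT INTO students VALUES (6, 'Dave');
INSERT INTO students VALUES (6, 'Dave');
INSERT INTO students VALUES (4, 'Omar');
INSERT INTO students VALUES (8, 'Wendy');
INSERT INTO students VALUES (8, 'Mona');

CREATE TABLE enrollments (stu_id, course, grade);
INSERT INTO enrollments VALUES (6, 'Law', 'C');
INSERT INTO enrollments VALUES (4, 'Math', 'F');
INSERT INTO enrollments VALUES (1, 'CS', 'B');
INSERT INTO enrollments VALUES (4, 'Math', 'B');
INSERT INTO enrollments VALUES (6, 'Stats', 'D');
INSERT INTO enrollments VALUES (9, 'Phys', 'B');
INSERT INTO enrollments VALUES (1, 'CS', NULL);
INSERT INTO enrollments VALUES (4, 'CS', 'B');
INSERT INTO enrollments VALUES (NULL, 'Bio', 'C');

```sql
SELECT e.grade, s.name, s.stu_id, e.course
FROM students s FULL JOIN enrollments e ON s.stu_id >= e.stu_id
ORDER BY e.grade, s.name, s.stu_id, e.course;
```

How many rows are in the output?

FULL OUTER JOIN keeps every row from both sides; unmatched rows get NULL for the other side's columns.
Matching on s.stu_id >= e.stu_id. A NULL in a compared column never satisfies the condition.
Matched pairs: 40; unmatched s rows kept: 0; unmatched e rows kept: 2.
Total: 40 matched + 2 padded = 42 rows.

42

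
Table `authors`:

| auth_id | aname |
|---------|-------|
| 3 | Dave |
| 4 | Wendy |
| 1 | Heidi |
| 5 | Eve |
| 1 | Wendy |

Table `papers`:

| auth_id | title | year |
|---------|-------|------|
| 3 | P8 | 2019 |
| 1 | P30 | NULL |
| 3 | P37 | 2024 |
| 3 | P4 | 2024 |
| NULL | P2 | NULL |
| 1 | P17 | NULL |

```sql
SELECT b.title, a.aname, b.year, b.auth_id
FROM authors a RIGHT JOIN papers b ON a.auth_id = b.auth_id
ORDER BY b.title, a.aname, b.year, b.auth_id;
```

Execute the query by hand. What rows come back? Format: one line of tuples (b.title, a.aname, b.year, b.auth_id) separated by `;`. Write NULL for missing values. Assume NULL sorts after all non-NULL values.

(P17, Heidi, NULL, 1); (P17, Wendy, NULL, 1); (P2, NULL, NULL, NULL); (P30, Heidi, NULL, 1); (P30, Wendy, NULL, 1); (P37, Dave, 2024, 3); (P4, Dave, 2024, 3); (P8, Dave, 2019, 3)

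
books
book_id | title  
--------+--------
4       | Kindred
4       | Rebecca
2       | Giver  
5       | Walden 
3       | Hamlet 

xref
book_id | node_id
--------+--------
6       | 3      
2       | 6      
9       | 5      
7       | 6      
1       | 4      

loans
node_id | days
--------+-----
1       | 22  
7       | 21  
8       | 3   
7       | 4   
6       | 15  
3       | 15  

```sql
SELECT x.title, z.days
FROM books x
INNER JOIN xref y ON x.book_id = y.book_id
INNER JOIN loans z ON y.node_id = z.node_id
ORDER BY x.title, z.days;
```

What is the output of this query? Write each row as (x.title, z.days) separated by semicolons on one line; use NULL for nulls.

Evaluate left to right. First `books x INNER JOIN xref y` on book_id: 1 row(s).
Then INNER JOIN `loans z` on node_id: keep only rows whose y.node_id appears in z.

(Giver, 15)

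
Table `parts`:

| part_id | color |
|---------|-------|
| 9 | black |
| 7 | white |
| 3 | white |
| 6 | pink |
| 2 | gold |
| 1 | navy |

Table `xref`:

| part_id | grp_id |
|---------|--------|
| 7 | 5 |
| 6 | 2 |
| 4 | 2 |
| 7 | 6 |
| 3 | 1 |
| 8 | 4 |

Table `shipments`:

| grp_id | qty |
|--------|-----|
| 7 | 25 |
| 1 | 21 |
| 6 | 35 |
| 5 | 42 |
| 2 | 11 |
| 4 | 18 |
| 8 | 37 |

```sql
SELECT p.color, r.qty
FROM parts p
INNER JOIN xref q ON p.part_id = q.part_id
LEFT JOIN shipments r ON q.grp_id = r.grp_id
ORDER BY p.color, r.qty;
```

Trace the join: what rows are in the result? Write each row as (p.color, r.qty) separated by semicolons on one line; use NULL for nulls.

(pink, 11); (white, 21); (white, 35); (white, 42)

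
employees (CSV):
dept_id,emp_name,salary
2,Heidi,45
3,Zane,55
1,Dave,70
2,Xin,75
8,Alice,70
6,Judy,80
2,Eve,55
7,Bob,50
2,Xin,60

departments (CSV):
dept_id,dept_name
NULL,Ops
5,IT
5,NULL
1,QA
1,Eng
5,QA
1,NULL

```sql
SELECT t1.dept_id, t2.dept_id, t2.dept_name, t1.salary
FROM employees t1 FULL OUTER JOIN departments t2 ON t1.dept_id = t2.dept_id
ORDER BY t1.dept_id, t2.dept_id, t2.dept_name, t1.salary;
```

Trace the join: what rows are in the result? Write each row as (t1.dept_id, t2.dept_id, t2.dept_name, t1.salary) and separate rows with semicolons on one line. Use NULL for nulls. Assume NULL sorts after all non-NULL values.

(1, 1, Eng, 70); (1, 1, QA, 70); (1, 1, NULL, 70); (2, NULL, NULL, 45); (2, NULL, NULL, 55); (2, NULL, NULL, 60); (2, NULL, NULL, 75); (3, NULL, NULL, 55); (6, NULL, NULL, 80); (7, NULL, NULL, 50); (8, NULL, NULL, 70); (NULL, 5, IT, NULL); (NULL, 5, QA, NULL); (NULL, 5, NULL, NULL); (NULL, NULL, Ops, NULL)

FULL OUTER JOIN keeps every row from both sides; unmatched rows get NULL for the other side's columns.
Matching on t1.dept_id = t2.dept_id. A NULL in a compared column never satisfies the condition.
Matched pairs: 3; unmatched t1 rows kept: 8; unmatched t2 rows kept: 4.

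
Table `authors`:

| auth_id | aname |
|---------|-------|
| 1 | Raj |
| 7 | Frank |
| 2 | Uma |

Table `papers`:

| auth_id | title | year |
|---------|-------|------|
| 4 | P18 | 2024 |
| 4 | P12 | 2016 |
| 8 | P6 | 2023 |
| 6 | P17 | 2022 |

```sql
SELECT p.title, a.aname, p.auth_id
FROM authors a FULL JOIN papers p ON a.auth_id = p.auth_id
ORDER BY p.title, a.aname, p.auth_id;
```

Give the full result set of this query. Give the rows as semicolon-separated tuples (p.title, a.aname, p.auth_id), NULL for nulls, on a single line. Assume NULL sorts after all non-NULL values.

(P12, NULL, 4); (P17, NULL, 6); (P18, NULL, 4); (P6, NULL, 8); (NULL, Frank, NULL); (NULL, Raj, NULL); (NULL, Uma, NULL)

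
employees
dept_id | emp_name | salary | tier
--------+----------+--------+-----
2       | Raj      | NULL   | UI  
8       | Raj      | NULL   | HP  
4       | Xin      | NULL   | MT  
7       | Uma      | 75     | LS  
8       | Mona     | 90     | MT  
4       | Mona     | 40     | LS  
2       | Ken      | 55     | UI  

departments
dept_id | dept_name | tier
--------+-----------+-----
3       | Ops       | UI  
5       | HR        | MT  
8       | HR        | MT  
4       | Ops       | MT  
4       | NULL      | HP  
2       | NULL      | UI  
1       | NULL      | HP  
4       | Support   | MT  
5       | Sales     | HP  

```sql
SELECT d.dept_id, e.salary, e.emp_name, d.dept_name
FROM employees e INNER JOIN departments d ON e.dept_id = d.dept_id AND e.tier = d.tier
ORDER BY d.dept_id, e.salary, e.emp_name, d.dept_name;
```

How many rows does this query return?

INNER JOIN keeps only pairs where the ON condition holds.
Matching on e.dept_id = d.dept_id AND e.tier = d.tier.
- e row (dept_id=2, tier=UI): matches 1 d row(s) → 1 output row(s).
- e row (dept_id=8, tier=HP): no match → dropped.
- e row (dept_id=4, tier=MT): matches 2 d row(s) → 2 output row(s).
- e row (dept_id=7, tier=LS): no match → dropped.
- e row (dept_id=8, tier=MT): matches 1 d row(s) → 1 output row(s).
- e row (dept_id=4, tier=LS): no match → dropped.
- e row (dept_id=2, tier=UI): matches 1 d row(s) → 1 output row(s).
Total: 5 rows.

5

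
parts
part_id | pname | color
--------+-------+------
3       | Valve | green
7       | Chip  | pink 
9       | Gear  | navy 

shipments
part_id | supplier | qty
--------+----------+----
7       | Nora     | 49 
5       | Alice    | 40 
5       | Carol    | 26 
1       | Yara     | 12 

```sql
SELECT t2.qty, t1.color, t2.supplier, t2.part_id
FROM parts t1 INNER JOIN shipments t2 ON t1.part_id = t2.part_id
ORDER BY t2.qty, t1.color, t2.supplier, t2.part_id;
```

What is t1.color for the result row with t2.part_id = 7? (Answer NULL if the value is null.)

INNER JOIN keeps only pairs where the ON condition holds.
Matching on t1.part_id = t2.part_id.
- t1 (part_id=3) has no partner → excluded.
- t1 (part_id=7) pairs with 1 row(s) of t2.
- t1 (part_id=9) has no partner → excluded.

pink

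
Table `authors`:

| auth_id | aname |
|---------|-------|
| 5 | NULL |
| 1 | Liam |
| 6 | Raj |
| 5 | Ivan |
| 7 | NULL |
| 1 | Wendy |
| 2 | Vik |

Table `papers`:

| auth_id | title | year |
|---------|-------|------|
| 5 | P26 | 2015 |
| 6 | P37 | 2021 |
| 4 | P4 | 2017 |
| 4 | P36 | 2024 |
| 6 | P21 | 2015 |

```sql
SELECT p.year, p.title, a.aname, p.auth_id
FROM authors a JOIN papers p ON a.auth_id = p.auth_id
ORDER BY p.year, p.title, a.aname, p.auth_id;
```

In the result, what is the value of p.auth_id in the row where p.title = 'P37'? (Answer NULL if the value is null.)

6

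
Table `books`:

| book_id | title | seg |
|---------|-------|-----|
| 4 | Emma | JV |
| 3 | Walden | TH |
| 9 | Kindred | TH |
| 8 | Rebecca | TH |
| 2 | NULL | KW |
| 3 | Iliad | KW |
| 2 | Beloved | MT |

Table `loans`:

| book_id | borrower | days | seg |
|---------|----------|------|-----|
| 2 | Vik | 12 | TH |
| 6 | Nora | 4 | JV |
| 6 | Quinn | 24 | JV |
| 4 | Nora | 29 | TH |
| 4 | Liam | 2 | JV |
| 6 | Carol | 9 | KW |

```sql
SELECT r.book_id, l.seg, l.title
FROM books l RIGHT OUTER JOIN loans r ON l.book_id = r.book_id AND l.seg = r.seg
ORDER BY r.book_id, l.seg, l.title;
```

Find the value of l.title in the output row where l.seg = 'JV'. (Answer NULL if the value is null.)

Emma

RIGHT JOIN keeps every row from `loans`; unmatched rows get NULL for `books`'s columns.
Matching on l.book_id = r.book_id AND l.seg = r.seg.
- l (book_id=4, seg=JV) pairs with 1 row(s) of r.
- l (book_id=3, seg=TH) has no partner in r.
- l (book_id=9, seg=TH) has no partner in r.
- l (book_id=8, seg=TH) has no partner in r.
- l (book_id=2, seg=KW) has no partner in r.
- l (book_id=3, seg=KW) has no partner in r.
- l (book_id=2, seg=MT) has no partner in r.
- 5 r row(s) had no l match → kept, l columns NULL.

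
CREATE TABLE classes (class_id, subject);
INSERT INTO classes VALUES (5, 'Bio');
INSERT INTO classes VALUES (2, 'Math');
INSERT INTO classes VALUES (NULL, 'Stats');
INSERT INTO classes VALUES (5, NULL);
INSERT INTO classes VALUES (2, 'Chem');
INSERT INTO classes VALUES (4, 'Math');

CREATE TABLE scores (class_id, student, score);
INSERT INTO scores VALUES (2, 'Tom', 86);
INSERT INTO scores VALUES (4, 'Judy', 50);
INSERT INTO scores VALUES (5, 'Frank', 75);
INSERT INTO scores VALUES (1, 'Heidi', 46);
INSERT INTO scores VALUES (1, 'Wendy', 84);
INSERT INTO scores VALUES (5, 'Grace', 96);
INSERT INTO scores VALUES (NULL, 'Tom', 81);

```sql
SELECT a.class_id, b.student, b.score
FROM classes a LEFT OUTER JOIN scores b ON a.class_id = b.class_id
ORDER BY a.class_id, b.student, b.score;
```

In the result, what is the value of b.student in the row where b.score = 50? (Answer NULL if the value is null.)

LEFT JOIN keeps every row from `classes`; unmatched rows get NULL for `scores`'s columns.
Matching on a.class_id = b.class_id. A NULL in a compared column never satisfies the condition.
- class_id=5: 2 matching b row(s), so 2 row(s) emitted.
- class_id=2: 1 matching b row(s), so 1 row(s) emitted.
- class_id=NULL: no b row matches, row kept with b columns NULL.
- class_id=5: 2 matching b row(s), so 2 row(s) emitted.
- class_id=2: 1 matching b row(s), so 1 row(s) emitted.
- class_id=4: 1 matching b row(s), so 1 row(s) emitted.

Judy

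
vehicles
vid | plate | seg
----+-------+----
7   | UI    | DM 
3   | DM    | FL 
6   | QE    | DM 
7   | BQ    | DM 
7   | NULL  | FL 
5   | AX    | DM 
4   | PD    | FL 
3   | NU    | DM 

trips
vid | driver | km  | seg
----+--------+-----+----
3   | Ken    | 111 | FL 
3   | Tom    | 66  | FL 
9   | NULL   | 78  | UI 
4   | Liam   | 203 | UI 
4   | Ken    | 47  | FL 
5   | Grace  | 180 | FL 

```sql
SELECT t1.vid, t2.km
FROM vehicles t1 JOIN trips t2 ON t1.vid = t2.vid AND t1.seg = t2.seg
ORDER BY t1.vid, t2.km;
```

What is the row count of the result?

INNER JOIN keeps only pairs where the ON condition holds.
Matching on t1.vid = t2.vid AND t1.seg = t2.seg.
- vid=7, seg=DM: no matching t2 row, dropped.
- vid=3, seg=FL: 2 matching t2 row(s), so 2 row(s) emitted.
- vid=6, seg=DM: no matching t2 row, dropped.
- vid=7, seg=DM: no matching t2 row, dropped.
- vid=7, seg=FL: no matching t2 row, dropped.
- vid=5, seg=DM: no matching t2 row, dropped.
- vid=4, seg=FL: 1 matching t2 row(s), so 1 row(s) emitted.
- vid=3, seg=DM: no matching t2 row, dropped.
Total: 3 rows.

3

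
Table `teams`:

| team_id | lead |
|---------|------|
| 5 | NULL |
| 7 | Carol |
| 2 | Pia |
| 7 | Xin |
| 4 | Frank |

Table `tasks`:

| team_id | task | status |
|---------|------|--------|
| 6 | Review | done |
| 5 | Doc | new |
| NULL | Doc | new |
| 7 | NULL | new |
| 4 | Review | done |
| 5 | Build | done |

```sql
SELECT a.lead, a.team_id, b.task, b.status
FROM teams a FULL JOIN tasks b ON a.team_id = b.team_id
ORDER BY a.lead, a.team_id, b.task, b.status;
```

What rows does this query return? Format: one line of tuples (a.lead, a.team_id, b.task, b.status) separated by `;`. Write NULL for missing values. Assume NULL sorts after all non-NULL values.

FULL OUTER JOIN keeps every row from both sides; unmatched rows get NULL for the other side's columns.
Matching on a.team_id = b.team_id. A NULL in a compared column never satisfies the condition.
Matched pairs: 5; unmatched a rows kept: 1; unmatched b rows kept: 2.

(Carol, 7, NULL, new); (Frank, 4, Review, done); (Pia, 2, NULL, NULL); (Xin, 7, NULL, new); (NULL, 5, Build, done); (NULL, 5, Doc, new); (NULL, NULL, Doc, new); (NULL, NULL, Review, done)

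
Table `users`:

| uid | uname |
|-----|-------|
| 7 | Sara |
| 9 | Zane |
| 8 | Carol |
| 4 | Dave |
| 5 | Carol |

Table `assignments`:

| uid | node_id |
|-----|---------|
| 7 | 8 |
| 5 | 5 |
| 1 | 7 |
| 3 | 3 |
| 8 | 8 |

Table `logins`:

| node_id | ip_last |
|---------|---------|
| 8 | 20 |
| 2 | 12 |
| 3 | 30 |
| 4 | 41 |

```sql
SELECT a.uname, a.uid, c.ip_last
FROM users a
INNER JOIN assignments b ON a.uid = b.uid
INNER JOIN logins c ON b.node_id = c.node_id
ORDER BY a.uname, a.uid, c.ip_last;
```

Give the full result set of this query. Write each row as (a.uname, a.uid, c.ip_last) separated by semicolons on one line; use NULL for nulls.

Joins associate left-to-right: users INNER JOIN assignments on uid gives 3 intermediate row(s).
Then INNER JOIN `logins c` on node_id: keep only rows whose b.node_id appears in c.

(Carol, 8, 20); (Sara, 7, 20)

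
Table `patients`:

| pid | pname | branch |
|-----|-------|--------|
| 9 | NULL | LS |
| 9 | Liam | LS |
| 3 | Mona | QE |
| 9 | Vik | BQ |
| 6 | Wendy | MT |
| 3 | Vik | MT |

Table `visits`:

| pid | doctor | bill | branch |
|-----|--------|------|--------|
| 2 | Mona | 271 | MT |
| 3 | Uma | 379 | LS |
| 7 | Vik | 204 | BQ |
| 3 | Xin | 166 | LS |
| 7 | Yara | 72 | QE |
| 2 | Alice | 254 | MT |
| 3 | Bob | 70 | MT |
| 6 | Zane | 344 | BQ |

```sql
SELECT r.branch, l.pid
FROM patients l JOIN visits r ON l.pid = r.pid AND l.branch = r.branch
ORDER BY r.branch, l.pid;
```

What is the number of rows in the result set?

1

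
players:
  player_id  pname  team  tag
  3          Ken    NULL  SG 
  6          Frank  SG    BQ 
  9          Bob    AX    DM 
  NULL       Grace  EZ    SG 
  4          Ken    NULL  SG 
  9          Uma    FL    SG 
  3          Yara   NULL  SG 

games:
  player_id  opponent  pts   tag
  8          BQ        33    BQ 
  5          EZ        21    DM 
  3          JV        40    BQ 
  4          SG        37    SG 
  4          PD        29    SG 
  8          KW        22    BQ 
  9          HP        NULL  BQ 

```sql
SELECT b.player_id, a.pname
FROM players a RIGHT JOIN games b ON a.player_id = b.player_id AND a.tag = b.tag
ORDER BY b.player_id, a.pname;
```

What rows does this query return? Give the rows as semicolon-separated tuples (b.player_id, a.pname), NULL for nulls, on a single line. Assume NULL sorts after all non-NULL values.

(3, NULL); (4, Ken); (4, Ken); (5, NULL); (8, NULL); (8, NULL); (9, NULL)

RIGHT JOIN keeps every row from `games`; unmatched rows get NULL for `players`'s columns.
Matching on a.player_id = b.player_id AND a.tag = b.tag. A NULL in a compared column never satisfies the condition.
Matched pairs: 2; unmatched b rows kept: 5.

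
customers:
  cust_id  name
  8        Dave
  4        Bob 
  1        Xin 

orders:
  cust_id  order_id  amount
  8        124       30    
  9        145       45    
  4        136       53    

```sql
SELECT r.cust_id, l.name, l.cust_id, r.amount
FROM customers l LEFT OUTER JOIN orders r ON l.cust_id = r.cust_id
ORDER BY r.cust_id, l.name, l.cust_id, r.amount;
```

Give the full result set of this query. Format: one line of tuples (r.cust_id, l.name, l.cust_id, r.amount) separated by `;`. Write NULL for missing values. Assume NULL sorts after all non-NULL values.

(4, Bob, 4, 53); (8, Dave, 8, 30); (NULL, Xin, 1, NULL)

LEFT JOIN keeps every row from `customers`; unmatched rows get NULL for `orders`'s columns.
Matching on l.cust_id = r.cust_id.
Matched pairs: 2; unmatched l rows kept: 1.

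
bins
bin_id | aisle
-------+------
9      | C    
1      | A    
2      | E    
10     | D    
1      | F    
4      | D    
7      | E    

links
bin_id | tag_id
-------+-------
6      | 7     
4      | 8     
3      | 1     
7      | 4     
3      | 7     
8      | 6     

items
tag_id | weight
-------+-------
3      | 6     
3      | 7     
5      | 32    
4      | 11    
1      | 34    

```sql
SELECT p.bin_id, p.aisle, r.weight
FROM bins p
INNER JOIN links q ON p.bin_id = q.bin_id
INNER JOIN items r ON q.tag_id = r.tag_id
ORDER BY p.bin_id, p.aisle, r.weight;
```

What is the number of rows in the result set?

Step 1 — p INNER JOIN q on bin_id → 2 row(s).
Then INNER JOIN `items r` on tag_id: keep only rows whose q.tag_id appears in r.
Result: 1 row(s).

1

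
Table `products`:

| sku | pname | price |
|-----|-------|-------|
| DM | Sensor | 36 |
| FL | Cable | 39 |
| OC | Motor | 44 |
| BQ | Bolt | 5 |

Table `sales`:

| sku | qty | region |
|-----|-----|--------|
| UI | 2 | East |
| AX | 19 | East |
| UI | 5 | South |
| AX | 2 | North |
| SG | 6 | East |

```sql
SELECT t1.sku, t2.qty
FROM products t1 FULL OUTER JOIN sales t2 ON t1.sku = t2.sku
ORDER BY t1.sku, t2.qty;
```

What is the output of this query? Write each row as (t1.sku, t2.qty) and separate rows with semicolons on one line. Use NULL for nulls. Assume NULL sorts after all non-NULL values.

(BQ, NULL); (DM, NULL); (FL, NULL); (OC, NULL); (NULL, 2); (NULL, 2); (NULL, 5); (NULL, 6); (NULL, 19)

FULL OUTER JOIN keeps every row from both sides; unmatched rows get NULL for the other side's columns.
Matching on t1.sku = t2.sku.
Matched pairs: 0; unmatched t1 rows kept: 4; unmatched t2 rows kept: 5.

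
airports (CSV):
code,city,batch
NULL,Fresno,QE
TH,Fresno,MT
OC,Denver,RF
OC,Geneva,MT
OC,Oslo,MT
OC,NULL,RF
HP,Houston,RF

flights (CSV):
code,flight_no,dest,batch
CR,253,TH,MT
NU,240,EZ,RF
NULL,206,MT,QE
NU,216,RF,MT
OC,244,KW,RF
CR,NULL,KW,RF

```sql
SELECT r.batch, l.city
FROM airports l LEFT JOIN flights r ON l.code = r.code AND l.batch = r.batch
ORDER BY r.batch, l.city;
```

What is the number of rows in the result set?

7

LEFT JOIN keeps every row from `airports`; unmatched rows get NULL for `flights`'s columns.
Matching on l.code = r.code AND l.batch = r.batch. A NULL in a compared column never satisfies the condition.
- l[0] code=NULL, batch=QE → no match; kept with NULLs on the r side.
- l[1] code=TH, batch=MT → no match; kept with NULLs on the r side.
- l[2] code=OC, batch=RF → 1 match(es) in r → 1 row(s).
- l[3] code=OC, batch=MT → no match; kept with NULLs on the r side.
- l[4] code=OC, batch=MT → no match; kept with NULLs on the r side.
- l[5] code=OC, batch=RF → 1 match(es) in r → 1 row(s).
- l[6] code=HP, batch=RF → no match; kept with NULLs on the r side.
Total: 2 matched + 5 padded = 7 rows.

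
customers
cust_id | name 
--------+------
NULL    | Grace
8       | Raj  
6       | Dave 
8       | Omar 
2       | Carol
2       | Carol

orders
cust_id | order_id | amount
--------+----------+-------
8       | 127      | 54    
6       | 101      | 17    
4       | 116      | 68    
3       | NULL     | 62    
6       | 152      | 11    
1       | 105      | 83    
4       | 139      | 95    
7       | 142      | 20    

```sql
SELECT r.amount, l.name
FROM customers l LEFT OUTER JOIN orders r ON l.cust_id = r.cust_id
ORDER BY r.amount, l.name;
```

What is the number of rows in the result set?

LEFT JOIN keeps every row from `customers`; unmatched rows get NULL for `orders`'s columns.
Matching on l.cust_id = r.cust_id. A NULL in a compared column never satisfies the condition.
- cust_id=NULL: no r row matches, row kept with r columns NULL.
- cust_id=8: 1 matching r row(s), so 1 row(s) emitted.
- cust_id=6: 2 matching r row(s), so 2 row(s) emitted.
- cust_id=8: 1 matching r row(s), so 1 row(s) emitted.
- cust_id=2: no r row matches, row kept with r columns NULL.
- cust_id=2: no r row matches, row kept with r columns NULL.
Total: 4 matched + 3 padded = 7 rows.

7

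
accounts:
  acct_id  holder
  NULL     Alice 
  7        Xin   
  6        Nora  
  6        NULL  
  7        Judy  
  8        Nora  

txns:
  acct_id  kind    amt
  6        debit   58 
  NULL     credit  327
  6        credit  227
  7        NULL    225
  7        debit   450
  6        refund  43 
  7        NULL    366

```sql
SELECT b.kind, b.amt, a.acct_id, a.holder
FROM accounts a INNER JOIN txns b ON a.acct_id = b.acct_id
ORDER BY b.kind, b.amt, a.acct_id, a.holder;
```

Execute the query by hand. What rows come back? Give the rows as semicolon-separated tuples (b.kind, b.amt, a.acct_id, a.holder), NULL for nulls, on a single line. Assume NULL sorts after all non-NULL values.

INNER JOIN keeps only pairs where the ON condition holds.
Matching on a.acct_id = b.acct_id. A NULL in a compared column never satisfies the condition.
- acct_id=NULL: no matching b row, dropped.
- acct_id=7: 3 matching b row(s), so 3 row(s) emitted.
- acct_id=6: 3 matching b row(s), so 3 row(s) emitted.
- acct_id=6: 3 matching b row(s), so 3 row(s) emitted.
- acct_id=7: 3 matching b row(s), so 3 row(s) emitted.
- acct_id=8: no matching b row, dropped.

(credit, 227, 6, Nora); (credit, 227, 6, NULL); (debit, 58, 6, Nora); (debit, 58, 6, NULL); (debit, 450, 7, Judy); (debit, 450, 7, Xin); (refund, 43, 6, Nora); (refund, 43, 6, NULL); (NULL, 225, 7, Judy); (NULL, 225, 7, Xin); (NULL, 366, 7, Judy); (NULL, 366, 7, Xin)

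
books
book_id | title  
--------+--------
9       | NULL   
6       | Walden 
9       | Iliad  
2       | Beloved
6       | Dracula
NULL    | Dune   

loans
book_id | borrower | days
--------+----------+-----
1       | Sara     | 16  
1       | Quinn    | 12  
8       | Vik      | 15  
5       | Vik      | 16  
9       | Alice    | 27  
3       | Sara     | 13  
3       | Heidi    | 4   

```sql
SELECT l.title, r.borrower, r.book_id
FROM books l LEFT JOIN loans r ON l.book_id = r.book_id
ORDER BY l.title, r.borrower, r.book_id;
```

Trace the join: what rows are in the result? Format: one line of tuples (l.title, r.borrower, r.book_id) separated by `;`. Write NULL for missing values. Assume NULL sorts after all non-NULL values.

(Beloved, NULL, NULL); (Dracula, NULL, NULL); (Dune, NULL, NULL); (Iliad, Alice, 9); (Walden, NULL, NULL); (NULL, Alice, 9)

LEFT JOIN keeps every row from `books`; unmatched rows get NULL for `loans`'s columns.
Matching on l.book_id = r.book_id. A NULL in a compared column never satisfies the condition.
Matched pairs: 2; unmatched l rows kept: 4.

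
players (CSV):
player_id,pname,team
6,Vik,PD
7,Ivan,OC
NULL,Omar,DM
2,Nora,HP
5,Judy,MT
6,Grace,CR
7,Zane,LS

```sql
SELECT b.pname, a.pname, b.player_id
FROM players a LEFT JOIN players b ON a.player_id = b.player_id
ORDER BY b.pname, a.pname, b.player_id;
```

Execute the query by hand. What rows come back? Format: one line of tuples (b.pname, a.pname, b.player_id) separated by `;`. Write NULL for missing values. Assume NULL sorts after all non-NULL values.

LEFT JOIN keeps every row from `players a`; unmatched rows get NULL for `players b`'s columns.
Matching on a.player_id = b.player_id. A NULL in a compared column never satisfies the condition.
- a (player_id=6) pairs with 2 row(s) of b.
- a (player_id=7) pairs with 2 row(s) of b.
- a (player_id=NULL) has no partner → padded with NULL.
- a (player_id=2) pairs with 1 row(s) of b.
- a (player_id=5) pairs with 1 row(s) of b.
- a (player_id=6) pairs with 2 row(s) of b.
- a (player_id=7) pairs with 2 row(s) of b.

(Grace, Grace, 6); (Grace, Vik, 6); (Ivan, Ivan, 7); (Ivan, Zane, 7); (Judy, Judy, 5); (Nora, Nora, 2); (Vik, Grace, 6); (Vik, Vik, 6); (Zane, Ivan, 7); (Zane, Zane, 7); (NULL, Omar, NULL)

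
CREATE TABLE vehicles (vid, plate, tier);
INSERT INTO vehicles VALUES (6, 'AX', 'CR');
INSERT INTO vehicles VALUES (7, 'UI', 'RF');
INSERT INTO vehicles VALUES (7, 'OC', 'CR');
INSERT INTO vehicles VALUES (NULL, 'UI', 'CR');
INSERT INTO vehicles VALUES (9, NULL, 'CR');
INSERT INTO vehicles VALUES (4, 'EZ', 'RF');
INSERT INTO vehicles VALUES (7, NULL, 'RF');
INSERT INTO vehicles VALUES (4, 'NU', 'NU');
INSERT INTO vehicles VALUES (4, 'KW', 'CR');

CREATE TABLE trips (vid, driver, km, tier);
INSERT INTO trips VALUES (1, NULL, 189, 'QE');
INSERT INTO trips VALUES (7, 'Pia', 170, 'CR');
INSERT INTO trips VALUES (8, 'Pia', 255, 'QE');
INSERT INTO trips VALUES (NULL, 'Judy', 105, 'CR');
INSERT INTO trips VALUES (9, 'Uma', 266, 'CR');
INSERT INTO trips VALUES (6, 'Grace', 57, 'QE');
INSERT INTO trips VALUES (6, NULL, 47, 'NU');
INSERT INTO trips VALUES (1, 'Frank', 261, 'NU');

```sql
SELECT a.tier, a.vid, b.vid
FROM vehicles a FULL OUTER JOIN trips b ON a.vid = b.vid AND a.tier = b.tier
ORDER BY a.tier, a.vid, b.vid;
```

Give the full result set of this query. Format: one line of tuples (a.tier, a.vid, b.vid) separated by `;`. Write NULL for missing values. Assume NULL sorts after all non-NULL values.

(CR, 4, NULL); (CR, 6, NULL); (CR, 7, 7); (CR, 9, 9); (CR, NULL, NULL); (NU, 4, NULL); (RF, 4, NULL); (RF, 7, NULL); (RF, 7, NULL); (NULL, NULL, 1); (NULL, NULL, 1); (NULL, NULL, 6); (NULL, NULL, 6); (NULL, NULL, 8); (NULL, NULL, NULL)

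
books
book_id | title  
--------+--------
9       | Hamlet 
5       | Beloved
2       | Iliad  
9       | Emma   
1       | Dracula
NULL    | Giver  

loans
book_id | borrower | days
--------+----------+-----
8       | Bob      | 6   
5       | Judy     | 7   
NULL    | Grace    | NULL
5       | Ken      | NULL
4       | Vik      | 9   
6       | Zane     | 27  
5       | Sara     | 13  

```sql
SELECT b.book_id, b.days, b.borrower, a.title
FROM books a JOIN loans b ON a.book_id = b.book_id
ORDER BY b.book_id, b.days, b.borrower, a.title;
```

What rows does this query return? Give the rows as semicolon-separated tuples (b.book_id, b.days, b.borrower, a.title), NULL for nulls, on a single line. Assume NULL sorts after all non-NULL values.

INNER JOIN keeps only pairs where the ON condition holds.
Matching on a.book_id = b.book_id. A NULL in a compared column never satisfies the condition.
- a[0] book_id=9 → no match; dropped.
- a[1] book_id=5 → 3 match(es) in b → 3 row(s).
- a[2] book_id=2 → no match; dropped.
- a[3] book_id=9 → no match; dropped.
- a[4] book_id=1 → no match; dropped.
- a[5] book_id=NULL → no match; dropped.
After projecting and ordering:
b.book_id | b.days | b.borrower | a.title
5 | 7 | Judy | Beloved
5 | 13 | Sara | Beloved
5 | NULL | Ken | Beloved

(5, 7, Judy, Beloved); (5, 13, Sara, Beloved); (5, NULL, Ken, Beloved)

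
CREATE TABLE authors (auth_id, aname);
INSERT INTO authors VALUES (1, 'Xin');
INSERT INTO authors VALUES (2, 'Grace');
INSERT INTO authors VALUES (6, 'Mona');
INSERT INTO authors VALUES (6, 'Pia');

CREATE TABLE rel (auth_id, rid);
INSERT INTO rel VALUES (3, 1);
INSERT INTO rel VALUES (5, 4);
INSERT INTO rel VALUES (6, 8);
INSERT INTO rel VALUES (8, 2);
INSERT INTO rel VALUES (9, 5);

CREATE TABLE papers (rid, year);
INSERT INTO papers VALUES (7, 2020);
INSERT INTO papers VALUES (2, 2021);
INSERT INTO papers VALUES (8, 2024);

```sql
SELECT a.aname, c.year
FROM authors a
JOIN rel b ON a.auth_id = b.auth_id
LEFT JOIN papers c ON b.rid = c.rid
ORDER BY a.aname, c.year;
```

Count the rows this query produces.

2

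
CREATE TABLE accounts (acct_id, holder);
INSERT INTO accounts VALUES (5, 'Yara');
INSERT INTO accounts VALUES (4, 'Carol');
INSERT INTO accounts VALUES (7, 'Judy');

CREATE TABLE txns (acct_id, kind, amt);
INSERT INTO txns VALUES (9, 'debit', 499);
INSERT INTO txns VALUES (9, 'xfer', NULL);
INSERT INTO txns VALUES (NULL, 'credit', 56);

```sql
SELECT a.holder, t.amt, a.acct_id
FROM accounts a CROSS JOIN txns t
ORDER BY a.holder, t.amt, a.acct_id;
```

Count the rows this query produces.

9

CROSS JOIN pairs every row of `accounts` with every row of `txns`: 3 × 3 = 9 rows.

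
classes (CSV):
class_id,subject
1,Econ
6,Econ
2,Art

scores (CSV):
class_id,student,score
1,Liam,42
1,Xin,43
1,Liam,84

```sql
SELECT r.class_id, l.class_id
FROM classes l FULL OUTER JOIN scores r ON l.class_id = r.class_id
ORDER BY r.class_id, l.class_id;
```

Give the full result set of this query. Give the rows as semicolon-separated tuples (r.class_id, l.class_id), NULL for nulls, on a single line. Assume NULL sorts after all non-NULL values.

FULL OUTER JOIN keeps every row from both sides; unmatched rows get NULL for the other side's columns.
Matching on l.class_id = r.class_id.
- l (class_id=1) pairs with 3 row(s) of r.
- l (class_id=6) has no partner → padded with NULL.
- l (class_id=2) has no partner → padded with NULL.
After projecting and ordering:
r.class_id | l.class_id
1 | 1
1 | 1
1 | 1
NULL | 2
NULL | 6

(1, 1); (1, 1); (1, 1); (NULL, 2); (NULL, 6)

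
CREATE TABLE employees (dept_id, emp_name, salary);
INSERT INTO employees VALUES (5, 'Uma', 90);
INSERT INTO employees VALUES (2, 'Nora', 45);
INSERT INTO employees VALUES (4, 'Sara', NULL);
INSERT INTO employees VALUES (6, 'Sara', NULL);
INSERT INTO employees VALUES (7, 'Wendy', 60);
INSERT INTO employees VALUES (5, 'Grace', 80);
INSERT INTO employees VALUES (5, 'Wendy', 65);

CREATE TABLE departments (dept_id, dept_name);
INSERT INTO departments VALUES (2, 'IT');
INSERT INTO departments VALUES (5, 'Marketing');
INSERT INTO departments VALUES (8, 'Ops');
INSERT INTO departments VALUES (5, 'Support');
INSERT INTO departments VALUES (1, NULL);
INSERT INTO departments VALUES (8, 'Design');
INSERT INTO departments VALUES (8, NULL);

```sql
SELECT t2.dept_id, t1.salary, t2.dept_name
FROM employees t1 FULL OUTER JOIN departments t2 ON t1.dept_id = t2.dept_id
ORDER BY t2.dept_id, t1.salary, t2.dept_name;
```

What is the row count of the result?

FULL OUTER JOIN keeps every row from both sides; unmatched rows get NULL for the other side's columns.
Matching on t1.dept_id = t2.dept_id.
- t1 (dept_id=5) pairs with 2 row(s) of t2.
- t1 (dept_id=2) pairs with 1 row(s) of t2.
- t1 (dept_id=4) has no partner → padded with NULL.
- t1 (dept_id=6) has no partner → padded with NULL.
- t1 (dept_id=7) has no partner → padded with NULL.
- t1 (dept_id=5) pairs with 2 row(s) of t2.
- t1 (dept_id=5) pairs with 2 row(s) of t2.
- 4 t2 row(s) had no t1 match → kept, t1 columns NULL.
Total: 7 matched + 7 padded = 14 rows.

14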